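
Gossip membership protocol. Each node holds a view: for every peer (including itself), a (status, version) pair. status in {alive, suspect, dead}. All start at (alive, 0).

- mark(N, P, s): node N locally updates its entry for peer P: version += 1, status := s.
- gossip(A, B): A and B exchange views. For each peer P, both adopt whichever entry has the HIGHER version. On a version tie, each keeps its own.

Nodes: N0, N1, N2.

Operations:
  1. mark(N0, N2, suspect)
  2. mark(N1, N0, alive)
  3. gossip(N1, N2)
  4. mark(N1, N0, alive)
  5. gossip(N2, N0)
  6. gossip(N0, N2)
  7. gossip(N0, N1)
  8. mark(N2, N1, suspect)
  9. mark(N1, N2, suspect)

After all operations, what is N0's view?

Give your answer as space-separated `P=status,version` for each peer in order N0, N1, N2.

Answer: N0=alive,2 N1=alive,0 N2=suspect,1

Derivation:
Op 1: N0 marks N2=suspect -> (suspect,v1)
Op 2: N1 marks N0=alive -> (alive,v1)
Op 3: gossip N1<->N2 -> N1.N0=(alive,v1) N1.N1=(alive,v0) N1.N2=(alive,v0) | N2.N0=(alive,v1) N2.N1=(alive,v0) N2.N2=(alive,v0)
Op 4: N1 marks N0=alive -> (alive,v2)
Op 5: gossip N2<->N0 -> N2.N0=(alive,v1) N2.N1=(alive,v0) N2.N2=(suspect,v1) | N0.N0=(alive,v1) N0.N1=(alive,v0) N0.N2=(suspect,v1)
Op 6: gossip N0<->N2 -> N0.N0=(alive,v1) N0.N1=(alive,v0) N0.N2=(suspect,v1) | N2.N0=(alive,v1) N2.N1=(alive,v0) N2.N2=(suspect,v1)
Op 7: gossip N0<->N1 -> N0.N0=(alive,v2) N0.N1=(alive,v0) N0.N2=(suspect,v1) | N1.N0=(alive,v2) N1.N1=(alive,v0) N1.N2=(suspect,v1)
Op 8: N2 marks N1=suspect -> (suspect,v1)
Op 9: N1 marks N2=suspect -> (suspect,v2)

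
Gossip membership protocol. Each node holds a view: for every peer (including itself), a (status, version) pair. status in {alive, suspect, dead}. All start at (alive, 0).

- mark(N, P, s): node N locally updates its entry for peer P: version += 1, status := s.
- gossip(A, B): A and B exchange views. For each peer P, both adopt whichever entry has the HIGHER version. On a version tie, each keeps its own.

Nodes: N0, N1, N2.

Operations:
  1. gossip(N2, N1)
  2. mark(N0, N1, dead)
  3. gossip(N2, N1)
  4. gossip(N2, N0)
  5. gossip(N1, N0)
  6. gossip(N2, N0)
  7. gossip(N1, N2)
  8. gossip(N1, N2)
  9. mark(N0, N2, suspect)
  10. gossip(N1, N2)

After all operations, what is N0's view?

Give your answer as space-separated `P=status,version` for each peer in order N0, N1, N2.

Op 1: gossip N2<->N1 -> N2.N0=(alive,v0) N2.N1=(alive,v0) N2.N2=(alive,v0) | N1.N0=(alive,v0) N1.N1=(alive,v0) N1.N2=(alive,v0)
Op 2: N0 marks N1=dead -> (dead,v1)
Op 3: gossip N2<->N1 -> N2.N0=(alive,v0) N2.N1=(alive,v0) N2.N2=(alive,v0) | N1.N0=(alive,v0) N1.N1=(alive,v0) N1.N2=(alive,v0)
Op 4: gossip N2<->N0 -> N2.N0=(alive,v0) N2.N1=(dead,v1) N2.N2=(alive,v0) | N0.N0=(alive,v0) N0.N1=(dead,v1) N0.N2=(alive,v0)
Op 5: gossip N1<->N0 -> N1.N0=(alive,v0) N1.N1=(dead,v1) N1.N2=(alive,v0) | N0.N0=(alive,v0) N0.N1=(dead,v1) N0.N2=(alive,v0)
Op 6: gossip N2<->N0 -> N2.N0=(alive,v0) N2.N1=(dead,v1) N2.N2=(alive,v0) | N0.N0=(alive,v0) N0.N1=(dead,v1) N0.N2=(alive,v0)
Op 7: gossip N1<->N2 -> N1.N0=(alive,v0) N1.N1=(dead,v1) N1.N2=(alive,v0) | N2.N0=(alive,v0) N2.N1=(dead,v1) N2.N2=(alive,v0)
Op 8: gossip N1<->N2 -> N1.N0=(alive,v0) N1.N1=(dead,v1) N1.N2=(alive,v0) | N2.N0=(alive,v0) N2.N1=(dead,v1) N2.N2=(alive,v0)
Op 9: N0 marks N2=suspect -> (suspect,v1)
Op 10: gossip N1<->N2 -> N1.N0=(alive,v0) N1.N1=(dead,v1) N1.N2=(alive,v0) | N2.N0=(alive,v0) N2.N1=(dead,v1) N2.N2=(alive,v0)

Answer: N0=alive,0 N1=dead,1 N2=suspect,1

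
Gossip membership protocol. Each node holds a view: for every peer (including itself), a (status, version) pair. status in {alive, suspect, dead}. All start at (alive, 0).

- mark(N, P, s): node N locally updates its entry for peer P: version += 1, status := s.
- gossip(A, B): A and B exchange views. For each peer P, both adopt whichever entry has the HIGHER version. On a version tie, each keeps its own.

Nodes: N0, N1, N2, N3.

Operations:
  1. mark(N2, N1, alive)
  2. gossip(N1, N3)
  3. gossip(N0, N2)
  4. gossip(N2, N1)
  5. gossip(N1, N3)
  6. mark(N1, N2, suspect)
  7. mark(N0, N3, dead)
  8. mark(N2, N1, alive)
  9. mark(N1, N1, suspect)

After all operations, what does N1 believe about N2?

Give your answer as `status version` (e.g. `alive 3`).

Op 1: N2 marks N1=alive -> (alive,v1)
Op 2: gossip N1<->N3 -> N1.N0=(alive,v0) N1.N1=(alive,v0) N1.N2=(alive,v0) N1.N3=(alive,v0) | N3.N0=(alive,v0) N3.N1=(alive,v0) N3.N2=(alive,v0) N3.N3=(alive,v0)
Op 3: gossip N0<->N2 -> N0.N0=(alive,v0) N0.N1=(alive,v1) N0.N2=(alive,v0) N0.N3=(alive,v0) | N2.N0=(alive,v0) N2.N1=(alive,v1) N2.N2=(alive,v0) N2.N3=(alive,v0)
Op 4: gossip N2<->N1 -> N2.N0=(alive,v0) N2.N1=(alive,v1) N2.N2=(alive,v0) N2.N3=(alive,v0) | N1.N0=(alive,v0) N1.N1=(alive,v1) N1.N2=(alive,v0) N1.N3=(alive,v0)
Op 5: gossip N1<->N3 -> N1.N0=(alive,v0) N1.N1=(alive,v1) N1.N2=(alive,v0) N1.N3=(alive,v0) | N3.N0=(alive,v0) N3.N1=(alive,v1) N3.N2=(alive,v0) N3.N3=(alive,v0)
Op 6: N1 marks N2=suspect -> (suspect,v1)
Op 7: N0 marks N3=dead -> (dead,v1)
Op 8: N2 marks N1=alive -> (alive,v2)
Op 9: N1 marks N1=suspect -> (suspect,v2)

Answer: suspect 1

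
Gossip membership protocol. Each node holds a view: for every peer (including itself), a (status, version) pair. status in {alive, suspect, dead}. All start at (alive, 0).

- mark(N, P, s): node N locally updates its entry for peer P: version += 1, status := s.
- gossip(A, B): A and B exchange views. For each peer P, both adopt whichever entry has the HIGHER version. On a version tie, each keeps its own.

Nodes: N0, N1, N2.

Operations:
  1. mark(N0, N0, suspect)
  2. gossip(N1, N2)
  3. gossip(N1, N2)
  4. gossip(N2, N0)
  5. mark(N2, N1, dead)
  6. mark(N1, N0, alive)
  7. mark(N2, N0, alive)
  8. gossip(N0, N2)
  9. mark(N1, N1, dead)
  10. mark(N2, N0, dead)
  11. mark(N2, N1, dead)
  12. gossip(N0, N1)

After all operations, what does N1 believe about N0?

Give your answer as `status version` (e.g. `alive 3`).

Answer: alive 2

Derivation:
Op 1: N0 marks N0=suspect -> (suspect,v1)
Op 2: gossip N1<->N2 -> N1.N0=(alive,v0) N1.N1=(alive,v0) N1.N2=(alive,v0) | N2.N0=(alive,v0) N2.N1=(alive,v0) N2.N2=(alive,v0)
Op 3: gossip N1<->N2 -> N1.N0=(alive,v0) N1.N1=(alive,v0) N1.N2=(alive,v0) | N2.N0=(alive,v0) N2.N1=(alive,v0) N2.N2=(alive,v0)
Op 4: gossip N2<->N0 -> N2.N0=(suspect,v1) N2.N1=(alive,v0) N2.N2=(alive,v0) | N0.N0=(suspect,v1) N0.N1=(alive,v0) N0.N2=(alive,v0)
Op 5: N2 marks N1=dead -> (dead,v1)
Op 6: N1 marks N0=alive -> (alive,v1)
Op 7: N2 marks N0=alive -> (alive,v2)
Op 8: gossip N0<->N2 -> N0.N0=(alive,v2) N0.N1=(dead,v1) N0.N2=(alive,v0) | N2.N0=(alive,v2) N2.N1=(dead,v1) N2.N2=(alive,v0)
Op 9: N1 marks N1=dead -> (dead,v1)
Op 10: N2 marks N0=dead -> (dead,v3)
Op 11: N2 marks N1=dead -> (dead,v2)
Op 12: gossip N0<->N1 -> N0.N0=(alive,v2) N0.N1=(dead,v1) N0.N2=(alive,v0) | N1.N0=(alive,v2) N1.N1=(dead,v1) N1.N2=(alive,v0)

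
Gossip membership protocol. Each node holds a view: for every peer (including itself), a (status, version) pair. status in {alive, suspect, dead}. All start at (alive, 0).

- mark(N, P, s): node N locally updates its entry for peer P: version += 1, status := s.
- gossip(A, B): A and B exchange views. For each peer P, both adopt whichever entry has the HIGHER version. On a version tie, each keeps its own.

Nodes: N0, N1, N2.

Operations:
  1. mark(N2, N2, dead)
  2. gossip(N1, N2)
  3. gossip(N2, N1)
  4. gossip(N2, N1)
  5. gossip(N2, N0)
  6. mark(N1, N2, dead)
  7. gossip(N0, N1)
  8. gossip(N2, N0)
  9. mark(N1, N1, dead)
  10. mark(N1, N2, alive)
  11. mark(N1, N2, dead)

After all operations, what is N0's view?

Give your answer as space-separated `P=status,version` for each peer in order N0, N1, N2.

Answer: N0=alive,0 N1=alive,0 N2=dead,2

Derivation:
Op 1: N2 marks N2=dead -> (dead,v1)
Op 2: gossip N1<->N2 -> N1.N0=(alive,v0) N1.N1=(alive,v0) N1.N2=(dead,v1) | N2.N0=(alive,v0) N2.N1=(alive,v0) N2.N2=(dead,v1)
Op 3: gossip N2<->N1 -> N2.N0=(alive,v0) N2.N1=(alive,v0) N2.N2=(dead,v1) | N1.N0=(alive,v0) N1.N1=(alive,v0) N1.N2=(dead,v1)
Op 4: gossip N2<->N1 -> N2.N0=(alive,v0) N2.N1=(alive,v0) N2.N2=(dead,v1) | N1.N0=(alive,v0) N1.N1=(alive,v0) N1.N2=(dead,v1)
Op 5: gossip N2<->N0 -> N2.N0=(alive,v0) N2.N1=(alive,v0) N2.N2=(dead,v1) | N0.N0=(alive,v0) N0.N1=(alive,v0) N0.N2=(dead,v1)
Op 6: N1 marks N2=dead -> (dead,v2)
Op 7: gossip N0<->N1 -> N0.N0=(alive,v0) N0.N1=(alive,v0) N0.N2=(dead,v2) | N1.N0=(alive,v0) N1.N1=(alive,v0) N1.N2=(dead,v2)
Op 8: gossip N2<->N0 -> N2.N0=(alive,v0) N2.N1=(alive,v0) N2.N2=(dead,v2) | N0.N0=(alive,v0) N0.N1=(alive,v0) N0.N2=(dead,v2)
Op 9: N1 marks N1=dead -> (dead,v1)
Op 10: N1 marks N2=alive -> (alive,v3)
Op 11: N1 marks N2=dead -> (dead,v4)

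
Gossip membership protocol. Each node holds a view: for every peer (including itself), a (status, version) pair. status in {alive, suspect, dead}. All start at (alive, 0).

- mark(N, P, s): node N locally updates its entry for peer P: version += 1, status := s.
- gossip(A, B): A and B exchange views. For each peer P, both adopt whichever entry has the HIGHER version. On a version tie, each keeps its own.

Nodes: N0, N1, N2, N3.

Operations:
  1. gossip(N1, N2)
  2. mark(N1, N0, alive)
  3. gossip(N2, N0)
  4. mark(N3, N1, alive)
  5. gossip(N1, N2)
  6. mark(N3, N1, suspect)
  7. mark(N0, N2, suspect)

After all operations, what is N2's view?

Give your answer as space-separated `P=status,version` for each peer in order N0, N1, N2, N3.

Op 1: gossip N1<->N2 -> N1.N0=(alive,v0) N1.N1=(alive,v0) N1.N2=(alive,v0) N1.N3=(alive,v0) | N2.N0=(alive,v0) N2.N1=(alive,v0) N2.N2=(alive,v0) N2.N3=(alive,v0)
Op 2: N1 marks N0=alive -> (alive,v1)
Op 3: gossip N2<->N0 -> N2.N0=(alive,v0) N2.N1=(alive,v0) N2.N2=(alive,v0) N2.N3=(alive,v0) | N0.N0=(alive,v0) N0.N1=(alive,v0) N0.N2=(alive,v0) N0.N3=(alive,v0)
Op 4: N3 marks N1=alive -> (alive,v1)
Op 5: gossip N1<->N2 -> N1.N0=(alive,v1) N1.N1=(alive,v0) N1.N2=(alive,v0) N1.N3=(alive,v0) | N2.N0=(alive,v1) N2.N1=(alive,v0) N2.N2=(alive,v0) N2.N3=(alive,v0)
Op 6: N3 marks N1=suspect -> (suspect,v2)
Op 7: N0 marks N2=suspect -> (suspect,v1)

Answer: N0=alive,1 N1=alive,0 N2=alive,0 N3=alive,0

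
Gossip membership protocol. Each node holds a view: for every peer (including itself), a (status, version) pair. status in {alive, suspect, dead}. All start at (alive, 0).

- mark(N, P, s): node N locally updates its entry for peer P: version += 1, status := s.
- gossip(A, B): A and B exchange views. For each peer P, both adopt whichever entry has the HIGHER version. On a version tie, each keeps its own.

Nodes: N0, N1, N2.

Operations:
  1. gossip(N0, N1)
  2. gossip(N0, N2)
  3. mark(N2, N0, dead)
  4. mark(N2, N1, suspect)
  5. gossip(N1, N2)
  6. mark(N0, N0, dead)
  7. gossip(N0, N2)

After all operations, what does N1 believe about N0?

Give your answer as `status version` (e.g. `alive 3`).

Answer: dead 1

Derivation:
Op 1: gossip N0<->N1 -> N0.N0=(alive,v0) N0.N1=(alive,v0) N0.N2=(alive,v0) | N1.N0=(alive,v0) N1.N1=(alive,v0) N1.N2=(alive,v0)
Op 2: gossip N0<->N2 -> N0.N0=(alive,v0) N0.N1=(alive,v0) N0.N2=(alive,v0) | N2.N0=(alive,v0) N2.N1=(alive,v0) N2.N2=(alive,v0)
Op 3: N2 marks N0=dead -> (dead,v1)
Op 4: N2 marks N1=suspect -> (suspect,v1)
Op 5: gossip N1<->N2 -> N1.N0=(dead,v1) N1.N1=(suspect,v1) N1.N2=(alive,v0) | N2.N0=(dead,v1) N2.N1=(suspect,v1) N2.N2=(alive,v0)
Op 6: N0 marks N0=dead -> (dead,v1)
Op 7: gossip N0<->N2 -> N0.N0=(dead,v1) N0.N1=(suspect,v1) N0.N2=(alive,v0) | N2.N0=(dead,v1) N2.N1=(suspect,v1) N2.N2=(alive,v0)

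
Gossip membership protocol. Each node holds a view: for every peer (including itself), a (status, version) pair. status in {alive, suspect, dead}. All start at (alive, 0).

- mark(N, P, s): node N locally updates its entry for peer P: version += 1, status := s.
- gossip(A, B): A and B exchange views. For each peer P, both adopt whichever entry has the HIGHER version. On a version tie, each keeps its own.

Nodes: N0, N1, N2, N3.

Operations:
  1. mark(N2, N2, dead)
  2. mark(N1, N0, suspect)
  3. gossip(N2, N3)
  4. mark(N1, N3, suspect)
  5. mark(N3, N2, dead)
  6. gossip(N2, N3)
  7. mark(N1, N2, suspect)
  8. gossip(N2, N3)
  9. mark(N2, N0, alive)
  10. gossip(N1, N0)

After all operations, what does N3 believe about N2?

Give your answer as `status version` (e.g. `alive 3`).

Op 1: N2 marks N2=dead -> (dead,v1)
Op 2: N1 marks N0=suspect -> (suspect,v1)
Op 3: gossip N2<->N3 -> N2.N0=(alive,v0) N2.N1=(alive,v0) N2.N2=(dead,v1) N2.N3=(alive,v0) | N3.N0=(alive,v0) N3.N1=(alive,v0) N3.N2=(dead,v1) N3.N3=(alive,v0)
Op 4: N1 marks N3=suspect -> (suspect,v1)
Op 5: N3 marks N2=dead -> (dead,v2)
Op 6: gossip N2<->N3 -> N2.N0=(alive,v0) N2.N1=(alive,v0) N2.N2=(dead,v2) N2.N3=(alive,v0) | N3.N0=(alive,v0) N3.N1=(alive,v0) N3.N2=(dead,v2) N3.N3=(alive,v0)
Op 7: N1 marks N2=suspect -> (suspect,v1)
Op 8: gossip N2<->N3 -> N2.N0=(alive,v0) N2.N1=(alive,v0) N2.N2=(dead,v2) N2.N3=(alive,v0) | N3.N0=(alive,v0) N3.N1=(alive,v0) N3.N2=(dead,v2) N3.N3=(alive,v0)
Op 9: N2 marks N0=alive -> (alive,v1)
Op 10: gossip N1<->N0 -> N1.N0=(suspect,v1) N1.N1=(alive,v0) N1.N2=(suspect,v1) N1.N3=(suspect,v1) | N0.N0=(suspect,v1) N0.N1=(alive,v0) N0.N2=(suspect,v1) N0.N3=(suspect,v1)

Answer: dead 2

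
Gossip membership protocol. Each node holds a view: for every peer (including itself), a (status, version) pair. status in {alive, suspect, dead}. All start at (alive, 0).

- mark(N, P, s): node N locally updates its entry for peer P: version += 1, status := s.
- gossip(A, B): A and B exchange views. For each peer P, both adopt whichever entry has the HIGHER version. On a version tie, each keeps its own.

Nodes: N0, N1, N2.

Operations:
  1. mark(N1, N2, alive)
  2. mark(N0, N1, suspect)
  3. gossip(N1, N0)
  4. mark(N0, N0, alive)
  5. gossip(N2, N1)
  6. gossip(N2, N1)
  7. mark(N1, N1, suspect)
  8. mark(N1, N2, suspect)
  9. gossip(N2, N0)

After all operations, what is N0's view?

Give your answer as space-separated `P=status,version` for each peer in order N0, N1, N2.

Op 1: N1 marks N2=alive -> (alive,v1)
Op 2: N0 marks N1=suspect -> (suspect,v1)
Op 3: gossip N1<->N0 -> N1.N0=(alive,v0) N1.N1=(suspect,v1) N1.N2=(alive,v1) | N0.N0=(alive,v0) N0.N1=(suspect,v1) N0.N2=(alive,v1)
Op 4: N0 marks N0=alive -> (alive,v1)
Op 5: gossip N2<->N1 -> N2.N0=(alive,v0) N2.N1=(suspect,v1) N2.N2=(alive,v1) | N1.N0=(alive,v0) N1.N1=(suspect,v1) N1.N2=(alive,v1)
Op 6: gossip N2<->N1 -> N2.N0=(alive,v0) N2.N1=(suspect,v1) N2.N2=(alive,v1) | N1.N0=(alive,v0) N1.N1=(suspect,v1) N1.N2=(alive,v1)
Op 7: N1 marks N1=suspect -> (suspect,v2)
Op 8: N1 marks N2=suspect -> (suspect,v2)
Op 9: gossip N2<->N0 -> N2.N0=(alive,v1) N2.N1=(suspect,v1) N2.N2=(alive,v1) | N0.N0=(alive,v1) N0.N1=(suspect,v1) N0.N2=(alive,v1)

Answer: N0=alive,1 N1=suspect,1 N2=alive,1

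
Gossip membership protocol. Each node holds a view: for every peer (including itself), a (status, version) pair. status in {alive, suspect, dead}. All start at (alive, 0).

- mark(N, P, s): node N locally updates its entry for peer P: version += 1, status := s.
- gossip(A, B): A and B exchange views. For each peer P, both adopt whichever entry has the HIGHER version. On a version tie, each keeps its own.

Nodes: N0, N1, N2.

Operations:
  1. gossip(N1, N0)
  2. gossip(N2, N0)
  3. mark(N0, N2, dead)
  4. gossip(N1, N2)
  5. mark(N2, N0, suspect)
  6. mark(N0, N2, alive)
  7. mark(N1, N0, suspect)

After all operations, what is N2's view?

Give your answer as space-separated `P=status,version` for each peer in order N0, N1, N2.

Answer: N0=suspect,1 N1=alive,0 N2=alive,0

Derivation:
Op 1: gossip N1<->N0 -> N1.N0=(alive,v0) N1.N1=(alive,v0) N1.N2=(alive,v0) | N0.N0=(alive,v0) N0.N1=(alive,v0) N0.N2=(alive,v0)
Op 2: gossip N2<->N0 -> N2.N0=(alive,v0) N2.N1=(alive,v0) N2.N2=(alive,v0) | N0.N0=(alive,v0) N0.N1=(alive,v0) N0.N2=(alive,v0)
Op 3: N0 marks N2=dead -> (dead,v1)
Op 4: gossip N1<->N2 -> N1.N0=(alive,v0) N1.N1=(alive,v0) N1.N2=(alive,v0) | N2.N0=(alive,v0) N2.N1=(alive,v0) N2.N2=(alive,v0)
Op 5: N2 marks N0=suspect -> (suspect,v1)
Op 6: N0 marks N2=alive -> (alive,v2)
Op 7: N1 marks N0=suspect -> (suspect,v1)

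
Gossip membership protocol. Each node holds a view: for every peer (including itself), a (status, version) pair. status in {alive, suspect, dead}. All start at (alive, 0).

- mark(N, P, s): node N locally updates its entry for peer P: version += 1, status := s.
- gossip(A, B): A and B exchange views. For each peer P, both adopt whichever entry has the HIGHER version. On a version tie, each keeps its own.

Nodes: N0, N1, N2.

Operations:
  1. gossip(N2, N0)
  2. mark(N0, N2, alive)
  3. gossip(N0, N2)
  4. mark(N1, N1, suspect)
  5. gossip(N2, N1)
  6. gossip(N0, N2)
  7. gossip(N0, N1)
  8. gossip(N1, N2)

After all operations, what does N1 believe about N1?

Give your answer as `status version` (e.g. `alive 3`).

Op 1: gossip N2<->N0 -> N2.N0=(alive,v0) N2.N1=(alive,v0) N2.N2=(alive,v0) | N0.N0=(alive,v0) N0.N1=(alive,v0) N0.N2=(alive,v0)
Op 2: N0 marks N2=alive -> (alive,v1)
Op 3: gossip N0<->N2 -> N0.N0=(alive,v0) N0.N1=(alive,v0) N0.N2=(alive,v1) | N2.N0=(alive,v0) N2.N1=(alive,v0) N2.N2=(alive,v1)
Op 4: N1 marks N1=suspect -> (suspect,v1)
Op 5: gossip N2<->N1 -> N2.N0=(alive,v0) N2.N1=(suspect,v1) N2.N2=(alive,v1) | N1.N0=(alive,v0) N1.N1=(suspect,v1) N1.N2=(alive,v1)
Op 6: gossip N0<->N2 -> N0.N0=(alive,v0) N0.N1=(suspect,v1) N0.N2=(alive,v1) | N2.N0=(alive,v0) N2.N1=(suspect,v1) N2.N2=(alive,v1)
Op 7: gossip N0<->N1 -> N0.N0=(alive,v0) N0.N1=(suspect,v1) N0.N2=(alive,v1) | N1.N0=(alive,v0) N1.N1=(suspect,v1) N1.N2=(alive,v1)
Op 8: gossip N1<->N2 -> N1.N0=(alive,v0) N1.N1=(suspect,v1) N1.N2=(alive,v1) | N2.N0=(alive,v0) N2.N1=(suspect,v1) N2.N2=(alive,v1)

Answer: suspect 1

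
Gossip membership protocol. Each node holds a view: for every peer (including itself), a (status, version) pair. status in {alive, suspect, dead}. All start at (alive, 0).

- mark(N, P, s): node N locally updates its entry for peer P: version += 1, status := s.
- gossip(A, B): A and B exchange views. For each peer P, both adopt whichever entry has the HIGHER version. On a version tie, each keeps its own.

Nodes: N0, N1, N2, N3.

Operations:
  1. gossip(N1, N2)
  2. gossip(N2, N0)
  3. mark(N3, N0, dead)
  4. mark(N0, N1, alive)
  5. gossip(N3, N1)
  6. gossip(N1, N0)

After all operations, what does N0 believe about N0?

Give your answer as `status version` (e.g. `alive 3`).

Answer: dead 1

Derivation:
Op 1: gossip N1<->N2 -> N1.N0=(alive,v0) N1.N1=(alive,v0) N1.N2=(alive,v0) N1.N3=(alive,v0) | N2.N0=(alive,v0) N2.N1=(alive,v0) N2.N2=(alive,v0) N2.N3=(alive,v0)
Op 2: gossip N2<->N0 -> N2.N0=(alive,v0) N2.N1=(alive,v0) N2.N2=(alive,v0) N2.N3=(alive,v0) | N0.N0=(alive,v0) N0.N1=(alive,v0) N0.N2=(alive,v0) N0.N3=(alive,v0)
Op 3: N3 marks N0=dead -> (dead,v1)
Op 4: N0 marks N1=alive -> (alive,v1)
Op 5: gossip N3<->N1 -> N3.N0=(dead,v1) N3.N1=(alive,v0) N3.N2=(alive,v0) N3.N3=(alive,v0) | N1.N0=(dead,v1) N1.N1=(alive,v0) N1.N2=(alive,v0) N1.N3=(alive,v0)
Op 6: gossip N1<->N0 -> N1.N0=(dead,v1) N1.N1=(alive,v1) N1.N2=(alive,v0) N1.N3=(alive,v0) | N0.N0=(dead,v1) N0.N1=(alive,v1) N0.N2=(alive,v0) N0.N3=(alive,v0)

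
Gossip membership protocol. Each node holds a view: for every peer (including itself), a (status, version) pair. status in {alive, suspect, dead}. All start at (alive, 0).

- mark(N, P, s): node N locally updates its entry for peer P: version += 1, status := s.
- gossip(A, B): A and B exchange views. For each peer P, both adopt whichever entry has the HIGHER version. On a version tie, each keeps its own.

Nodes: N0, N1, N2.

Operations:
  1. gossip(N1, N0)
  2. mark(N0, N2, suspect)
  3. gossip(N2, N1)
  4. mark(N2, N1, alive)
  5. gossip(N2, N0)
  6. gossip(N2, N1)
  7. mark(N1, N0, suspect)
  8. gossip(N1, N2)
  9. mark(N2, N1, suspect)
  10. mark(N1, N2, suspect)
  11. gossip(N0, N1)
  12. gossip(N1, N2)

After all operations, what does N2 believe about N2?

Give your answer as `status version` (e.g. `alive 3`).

Op 1: gossip N1<->N0 -> N1.N0=(alive,v0) N1.N1=(alive,v0) N1.N2=(alive,v0) | N0.N0=(alive,v0) N0.N1=(alive,v0) N0.N2=(alive,v0)
Op 2: N0 marks N2=suspect -> (suspect,v1)
Op 3: gossip N2<->N1 -> N2.N0=(alive,v0) N2.N1=(alive,v0) N2.N2=(alive,v0) | N1.N0=(alive,v0) N1.N1=(alive,v0) N1.N2=(alive,v0)
Op 4: N2 marks N1=alive -> (alive,v1)
Op 5: gossip N2<->N0 -> N2.N0=(alive,v0) N2.N1=(alive,v1) N2.N2=(suspect,v1) | N0.N0=(alive,v0) N0.N1=(alive,v1) N0.N2=(suspect,v1)
Op 6: gossip N2<->N1 -> N2.N0=(alive,v0) N2.N1=(alive,v1) N2.N2=(suspect,v1) | N1.N0=(alive,v0) N1.N1=(alive,v1) N1.N2=(suspect,v1)
Op 7: N1 marks N0=suspect -> (suspect,v1)
Op 8: gossip N1<->N2 -> N1.N0=(suspect,v1) N1.N1=(alive,v1) N1.N2=(suspect,v1) | N2.N0=(suspect,v1) N2.N1=(alive,v1) N2.N2=(suspect,v1)
Op 9: N2 marks N1=suspect -> (suspect,v2)
Op 10: N1 marks N2=suspect -> (suspect,v2)
Op 11: gossip N0<->N1 -> N0.N0=(suspect,v1) N0.N1=(alive,v1) N0.N2=(suspect,v2) | N1.N0=(suspect,v1) N1.N1=(alive,v1) N1.N2=(suspect,v2)
Op 12: gossip N1<->N2 -> N1.N0=(suspect,v1) N1.N1=(suspect,v2) N1.N2=(suspect,v2) | N2.N0=(suspect,v1) N2.N1=(suspect,v2) N2.N2=(suspect,v2)

Answer: suspect 2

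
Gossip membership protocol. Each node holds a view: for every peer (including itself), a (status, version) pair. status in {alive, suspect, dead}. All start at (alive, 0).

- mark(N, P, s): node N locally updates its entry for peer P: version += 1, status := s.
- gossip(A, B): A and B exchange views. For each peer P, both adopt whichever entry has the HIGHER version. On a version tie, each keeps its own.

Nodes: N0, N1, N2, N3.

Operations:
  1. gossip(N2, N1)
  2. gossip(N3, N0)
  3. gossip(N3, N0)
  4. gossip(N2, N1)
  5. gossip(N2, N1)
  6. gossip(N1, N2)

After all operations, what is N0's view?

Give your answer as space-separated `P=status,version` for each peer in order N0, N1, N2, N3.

Op 1: gossip N2<->N1 -> N2.N0=(alive,v0) N2.N1=(alive,v0) N2.N2=(alive,v0) N2.N3=(alive,v0) | N1.N0=(alive,v0) N1.N1=(alive,v0) N1.N2=(alive,v0) N1.N3=(alive,v0)
Op 2: gossip N3<->N0 -> N3.N0=(alive,v0) N3.N1=(alive,v0) N3.N2=(alive,v0) N3.N3=(alive,v0) | N0.N0=(alive,v0) N0.N1=(alive,v0) N0.N2=(alive,v0) N0.N3=(alive,v0)
Op 3: gossip N3<->N0 -> N3.N0=(alive,v0) N3.N1=(alive,v0) N3.N2=(alive,v0) N3.N3=(alive,v0) | N0.N0=(alive,v0) N0.N1=(alive,v0) N0.N2=(alive,v0) N0.N3=(alive,v0)
Op 4: gossip N2<->N1 -> N2.N0=(alive,v0) N2.N1=(alive,v0) N2.N2=(alive,v0) N2.N3=(alive,v0) | N1.N0=(alive,v0) N1.N1=(alive,v0) N1.N2=(alive,v0) N1.N3=(alive,v0)
Op 5: gossip N2<->N1 -> N2.N0=(alive,v0) N2.N1=(alive,v0) N2.N2=(alive,v0) N2.N3=(alive,v0) | N1.N0=(alive,v0) N1.N1=(alive,v0) N1.N2=(alive,v0) N1.N3=(alive,v0)
Op 6: gossip N1<->N2 -> N1.N0=(alive,v0) N1.N1=(alive,v0) N1.N2=(alive,v0) N1.N3=(alive,v0) | N2.N0=(alive,v0) N2.N1=(alive,v0) N2.N2=(alive,v0) N2.N3=(alive,v0)

Answer: N0=alive,0 N1=alive,0 N2=alive,0 N3=alive,0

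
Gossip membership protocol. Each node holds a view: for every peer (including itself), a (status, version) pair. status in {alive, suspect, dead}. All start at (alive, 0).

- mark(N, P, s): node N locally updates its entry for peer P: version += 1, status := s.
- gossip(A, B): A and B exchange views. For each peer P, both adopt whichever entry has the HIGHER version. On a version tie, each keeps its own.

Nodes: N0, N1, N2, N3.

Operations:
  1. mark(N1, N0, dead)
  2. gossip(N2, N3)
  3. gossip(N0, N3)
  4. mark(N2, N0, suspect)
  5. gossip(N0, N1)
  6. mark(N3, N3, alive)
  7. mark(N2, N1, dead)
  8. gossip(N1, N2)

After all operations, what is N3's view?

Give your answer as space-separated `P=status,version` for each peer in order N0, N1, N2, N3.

Answer: N0=alive,0 N1=alive,0 N2=alive,0 N3=alive,1

Derivation:
Op 1: N1 marks N0=dead -> (dead,v1)
Op 2: gossip N2<->N3 -> N2.N0=(alive,v0) N2.N1=(alive,v0) N2.N2=(alive,v0) N2.N3=(alive,v0) | N3.N0=(alive,v0) N3.N1=(alive,v0) N3.N2=(alive,v0) N3.N3=(alive,v0)
Op 3: gossip N0<->N3 -> N0.N0=(alive,v0) N0.N1=(alive,v0) N0.N2=(alive,v0) N0.N3=(alive,v0) | N3.N0=(alive,v0) N3.N1=(alive,v0) N3.N2=(alive,v0) N3.N3=(alive,v0)
Op 4: N2 marks N0=suspect -> (suspect,v1)
Op 5: gossip N0<->N1 -> N0.N0=(dead,v1) N0.N1=(alive,v0) N0.N2=(alive,v0) N0.N3=(alive,v0) | N1.N0=(dead,v1) N1.N1=(alive,v0) N1.N2=(alive,v0) N1.N3=(alive,v0)
Op 6: N3 marks N3=alive -> (alive,v1)
Op 7: N2 marks N1=dead -> (dead,v1)
Op 8: gossip N1<->N2 -> N1.N0=(dead,v1) N1.N1=(dead,v1) N1.N2=(alive,v0) N1.N3=(alive,v0) | N2.N0=(suspect,v1) N2.N1=(dead,v1) N2.N2=(alive,v0) N2.N3=(alive,v0)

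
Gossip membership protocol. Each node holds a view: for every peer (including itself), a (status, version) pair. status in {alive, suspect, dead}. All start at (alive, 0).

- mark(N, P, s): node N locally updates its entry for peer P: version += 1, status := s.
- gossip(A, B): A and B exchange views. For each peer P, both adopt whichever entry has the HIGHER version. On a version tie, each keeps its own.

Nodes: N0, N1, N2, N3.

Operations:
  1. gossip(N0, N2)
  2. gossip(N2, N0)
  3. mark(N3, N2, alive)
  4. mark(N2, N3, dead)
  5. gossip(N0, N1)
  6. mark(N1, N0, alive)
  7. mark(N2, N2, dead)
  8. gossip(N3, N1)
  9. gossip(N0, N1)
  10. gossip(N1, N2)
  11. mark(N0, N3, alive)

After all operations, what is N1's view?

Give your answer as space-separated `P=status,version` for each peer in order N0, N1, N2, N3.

Answer: N0=alive,1 N1=alive,0 N2=alive,1 N3=dead,1

Derivation:
Op 1: gossip N0<->N2 -> N0.N0=(alive,v0) N0.N1=(alive,v0) N0.N2=(alive,v0) N0.N3=(alive,v0) | N2.N0=(alive,v0) N2.N1=(alive,v0) N2.N2=(alive,v0) N2.N3=(alive,v0)
Op 2: gossip N2<->N0 -> N2.N0=(alive,v0) N2.N1=(alive,v0) N2.N2=(alive,v0) N2.N3=(alive,v0) | N0.N0=(alive,v0) N0.N1=(alive,v0) N0.N2=(alive,v0) N0.N3=(alive,v0)
Op 3: N3 marks N2=alive -> (alive,v1)
Op 4: N2 marks N3=dead -> (dead,v1)
Op 5: gossip N0<->N1 -> N0.N0=(alive,v0) N0.N1=(alive,v0) N0.N2=(alive,v0) N0.N3=(alive,v0) | N1.N0=(alive,v0) N1.N1=(alive,v0) N1.N2=(alive,v0) N1.N3=(alive,v0)
Op 6: N1 marks N0=alive -> (alive,v1)
Op 7: N2 marks N2=dead -> (dead,v1)
Op 8: gossip N3<->N1 -> N3.N0=(alive,v1) N3.N1=(alive,v0) N3.N2=(alive,v1) N3.N3=(alive,v0) | N1.N0=(alive,v1) N1.N1=(alive,v0) N1.N2=(alive,v1) N1.N3=(alive,v0)
Op 9: gossip N0<->N1 -> N0.N0=(alive,v1) N0.N1=(alive,v0) N0.N2=(alive,v1) N0.N3=(alive,v0) | N1.N0=(alive,v1) N1.N1=(alive,v0) N1.N2=(alive,v1) N1.N3=(alive,v0)
Op 10: gossip N1<->N2 -> N1.N0=(alive,v1) N1.N1=(alive,v0) N1.N2=(alive,v1) N1.N3=(dead,v1) | N2.N0=(alive,v1) N2.N1=(alive,v0) N2.N2=(dead,v1) N2.N3=(dead,v1)
Op 11: N0 marks N3=alive -> (alive,v1)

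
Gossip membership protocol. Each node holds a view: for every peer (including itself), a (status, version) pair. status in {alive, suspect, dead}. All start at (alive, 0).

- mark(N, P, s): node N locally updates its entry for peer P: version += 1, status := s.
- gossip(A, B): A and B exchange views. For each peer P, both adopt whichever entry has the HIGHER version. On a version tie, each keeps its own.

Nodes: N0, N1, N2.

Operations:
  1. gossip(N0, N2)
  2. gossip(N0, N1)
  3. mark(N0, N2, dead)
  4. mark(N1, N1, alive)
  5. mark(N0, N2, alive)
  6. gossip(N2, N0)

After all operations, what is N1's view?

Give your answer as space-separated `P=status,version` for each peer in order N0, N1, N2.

Answer: N0=alive,0 N1=alive,1 N2=alive,0

Derivation:
Op 1: gossip N0<->N2 -> N0.N0=(alive,v0) N0.N1=(alive,v0) N0.N2=(alive,v0) | N2.N0=(alive,v0) N2.N1=(alive,v0) N2.N2=(alive,v0)
Op 2: gossip N0<->N1 -> N0.N0=(alive,v0) N0.N1=(alive,v0) N0.N2=(alive,v0) | N1.N0=(alive,v0) N1.N1=(alive,v0) N1.N2=(alive,v0)
Op 3: N0 marks N2=dead -> (dead,v1)
Op 4: N1 marks N1=alive -> (alive,v1)
Op 5: N0 marks N2=alive -> (alive,v2)
Op 6: gossip N2<->N0 -> N2.N0=(alive,v0) N2.N1=(alive,v0) N2.N2=(alive,v2) | N0.N0=(alive,v0) N0.N1=(alive,v0) N0.N2=(alive,v2)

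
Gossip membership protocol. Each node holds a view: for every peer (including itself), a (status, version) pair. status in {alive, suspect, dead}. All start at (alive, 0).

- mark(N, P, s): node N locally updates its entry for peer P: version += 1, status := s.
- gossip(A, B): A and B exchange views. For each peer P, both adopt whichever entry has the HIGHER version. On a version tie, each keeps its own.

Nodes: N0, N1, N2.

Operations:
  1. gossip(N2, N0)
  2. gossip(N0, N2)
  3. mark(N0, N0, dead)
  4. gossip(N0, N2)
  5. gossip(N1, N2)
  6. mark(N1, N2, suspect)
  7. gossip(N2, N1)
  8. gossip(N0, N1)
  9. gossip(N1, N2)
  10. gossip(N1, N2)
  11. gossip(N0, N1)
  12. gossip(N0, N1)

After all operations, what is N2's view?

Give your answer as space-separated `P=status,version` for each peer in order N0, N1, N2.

Answer: N0=dead,1 N1=alive,0 N2=suspect,1

Derivation:
Op 1: gossip N2<->N0 -> N2.N0=(alive,v0) N2.N1=(alive,v0) N2.N2=(alive,v0) | N0.N0=(alive,v0) N0.N1=(alive,v0) N0.N2=(alive,v0)
Op 2: gossip N0<->N2 -> N0.N0=(alive,v0) N0.N1=(alive,v0) N0.N2=(alive,v0) | N2.N0=(alive,v0) N2.N1=(alive,v0) N2.N2=(alive,v0)
Op 3: N0 marks N0=dead -> (dead,v1)
Op 4: gossip N0<->N2 -> N0.N0=(dead,v1) N0.N1=(alive,v0) N0.N2=(alive,v0) | N2.N0=(dead,v1) N2.N1=(alive,v0) N2.N2=(alive,v0)
Op 5: gossip N1<->N2 -> N1.N0=(dead,v1) N1.N1=(alive,v0) N1.N2=(alive,v0) | N2.N0=(dead,v1) N2.N1=(alive,v0) N2.N2=(alive,v0)
Op 6: N1 marks N2=suspect -> (suspect,v1)
Op 7: gossip N2<->N1 -> N2.N0=(dead,v1) N2.N1=(alive,v0) N2.N2=(suspect,v1) | N1.N0=(dead,v1) N1.N1=(alive,v0) N1.N2=(suspect,v1)
Op 8: gossip N0<->N1 -> N0.N0=(dead,v1) N0.N1=(alive,v0) N0.N2=(suspect,v1) | N1.N0=(dead,v1) N1.N1=(alive,v0) N1.N2=(suspect,v1)
Op 9: gossip N1<->N2 -> N1.N0=(dead,v1) N1.N1=(alive,v0) N1.N2=(suspect,v1) | N2.N0=(dead,v1) N2.N1=(alive,v0) N2.N2=(suspect,v1)
Op 10: gossip N1<->N2 -> N1.N0=(dead,v1) N1.N1=(alive,v0) N1.N2=(suspect,v1) | N2.N0=(dead,v1) N2.N1=(alive,v0) N2.N2=(suspect,v1)
Op 11: gossip N0<->N1 -> N0.N0=(dead,v1) N0.N1=(alive,v0) N0.N2=(suspect,v1) | N1.N0=(dead,v1) N1.N1=(alive,v0) N1.N2=(suspect,v1)
Op 12: gossip N0<->N1 -> N0.N0=(dead,v1) N0.N1=(alive,v0) N0.N2=(suspect,v1) | N1.N0=(dead,v1) N1.N1=(alive,v0) N1.N2=(suspect,v1)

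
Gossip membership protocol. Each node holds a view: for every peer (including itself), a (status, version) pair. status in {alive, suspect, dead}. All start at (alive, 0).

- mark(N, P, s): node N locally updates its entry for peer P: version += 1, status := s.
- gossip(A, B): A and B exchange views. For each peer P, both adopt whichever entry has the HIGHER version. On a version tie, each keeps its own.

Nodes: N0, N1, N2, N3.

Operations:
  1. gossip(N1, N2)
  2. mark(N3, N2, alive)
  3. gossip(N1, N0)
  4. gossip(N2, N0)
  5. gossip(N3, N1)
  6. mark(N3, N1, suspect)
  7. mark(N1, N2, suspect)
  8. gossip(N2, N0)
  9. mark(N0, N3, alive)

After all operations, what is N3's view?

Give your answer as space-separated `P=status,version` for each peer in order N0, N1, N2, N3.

Op 1: gossip N1<->N2 -> N1.N0=(alive,v0) N1.N1=(alive,v0) N1.N2=(alive,v0) N1.N3=(alive,v0) | N2.N0=(alive,v0) N2.N1=(alive,v0) N2.N2=(alive,v0) N2.N3=(alive,v0)
Op 2: N3 marks N2=alive -> (alive,v1)
Op 3: gossip N1<->N0 -> N1.N0=(alive,v0) N1.N1=(alive,v0) N1.N2=(alive,v0) N1.N3=(alive,v0) | N0.N0=(alive,v0) N0.N1=(alive,v0) N0.N2=(alive,v0) N0.N3=(alive,v0)
Op 4: gossip N2<->N0 -> N2.N0=(alive,v0) N2.N1=(alive,v0) N2.N2=(alive,v0) N2.N3=(alive,v0) | N0.N0=(alive,v0) N0.N1=(alive,v0) N0.N2=(alive,v0) N0.N3=(alive,v0)
Op 5: gossip N3<->N1 -> N3.N0=(alive,v0) N3.N1=(alive,v0) N3.N2=(alive,v1) N3.N3=(alive,v0) | N1.N0=(alive,v0) N1.N1=(alive,v0) N1.N2=(alive,v1) N1.N3=(alive,v0)
Op 6: N3 marks N1=suspect -> (suspect,v1)
Op 7: N1 marks N2=suspect -> (suspect,v2)
Op 8: gossip N2<->N0 -> N2.N0=(alive,v0) N2.N1=(alive,v0) N2.N2=(alive,v0) N2.N3=(alive,v0) | N0.N0=(alive,v0) N0.N1=(alive,v0) N0.N2=(alive,v0) N0.N3=(alive,v0)
Op 9: N0 marks N3=alive -> (alive,v1)

Answer: N0=alive,0 N1=suspect,1 N2=alive,1 N3=alive,0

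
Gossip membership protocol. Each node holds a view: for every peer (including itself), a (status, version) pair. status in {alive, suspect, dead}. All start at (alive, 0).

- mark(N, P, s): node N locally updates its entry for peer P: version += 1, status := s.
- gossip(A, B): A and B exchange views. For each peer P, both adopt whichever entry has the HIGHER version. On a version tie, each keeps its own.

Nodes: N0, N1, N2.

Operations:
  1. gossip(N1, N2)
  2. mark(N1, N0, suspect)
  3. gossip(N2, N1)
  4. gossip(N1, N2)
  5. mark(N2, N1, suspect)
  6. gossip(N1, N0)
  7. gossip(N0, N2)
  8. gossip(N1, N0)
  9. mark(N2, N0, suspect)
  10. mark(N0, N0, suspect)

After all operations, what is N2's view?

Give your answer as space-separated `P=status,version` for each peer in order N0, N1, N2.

Answer: N0=suspect,2 N1=suspect,1 N2=alive,0

Derivation:
Op 1: gossip N1<->N2 -> N1.N0=(alive,v0) N1.N1=(alive,v0) N1.N2=(alive,v0) | N2.N0=(alive,v0) N2.N1=(alive,v0) N2.N2=(alive,v0)
Op 2: N1 marks N0=suspect -> (suspect,v1)
Op 3: gossip N2<->N1 -> N2.N0=(suspect,v1) N2.N1=(alive,v0) N2.N2=(alive,v0) | N1.N0=(suspect,v1) N1.N1=(alive,v0) N1.N2=(alive,v0)
Op 4: gossip N1<->N2 -> N1.N0=(suspect,v1) N1.N1=(alive,v0) N1.N2=(alive,v0) | N2.N0=(suspect,v1) N2.N1=(alive,v0) N2.N2=(alive,v0)
Op 5: N2 marks N1=suspect -> (suspect,v1)
Op 6: gossip N1<->N0 -> N1.N0=(suspect,v1) N1.N1=(alive,v0) N1.N2=(alive,v0) | N0.N0=(suspect,v1) N0.N1=(alive,v0) N0.N2=(alive,v0)
Op 7: gossip N0<->N2 -> N0.N0=(suspect,v1) N0.N1=(suspect,v1) N0.N2=(alive,v0) | N2.N0=(suspect,v1) N2.N1=(suspect,v1) N2.N2=(alive,v0)
Op 8: gossip N1<->N0 -> N1.N0=(suspect,v1) N1.N1=(suspect,v1) N1.N2=(alive,v0) | N0.N0=(suspect,v1) N0.N1=(suspect,v1) N0.N2=(alive,v0)
Op 9: N2 marks N0=suspect -> (suspect,v2)
Op 10: N0 marks N0=suspect -> (suspect,v2)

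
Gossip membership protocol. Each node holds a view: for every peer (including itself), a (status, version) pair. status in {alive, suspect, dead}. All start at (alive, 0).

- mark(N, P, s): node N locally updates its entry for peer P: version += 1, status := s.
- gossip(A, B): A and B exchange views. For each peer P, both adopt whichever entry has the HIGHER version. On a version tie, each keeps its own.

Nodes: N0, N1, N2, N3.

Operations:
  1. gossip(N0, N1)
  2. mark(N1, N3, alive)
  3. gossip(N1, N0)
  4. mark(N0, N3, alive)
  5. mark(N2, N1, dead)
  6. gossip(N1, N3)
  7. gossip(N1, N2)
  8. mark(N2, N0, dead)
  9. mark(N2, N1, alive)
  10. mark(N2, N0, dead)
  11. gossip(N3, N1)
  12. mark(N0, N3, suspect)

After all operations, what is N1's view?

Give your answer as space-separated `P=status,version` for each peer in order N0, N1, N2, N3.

Answer: N0=alive,0 N1=dead,1 N2=alive,0 N3=alive,1

Derivation:
Op 1: gossip N0<->N1 -> N0.N0=(alive,v0) N0.N1=(alive,v0) N0.N2=(alive,v0) N0.N3=(alive,v0) | N1.N0=(alive,v0) N1.N1=(alive,v0) N1.N2=(alive,v0) N1.N3=(alive,v0)
Op 2: N1 marks N3=alive -> (alive,v1)
Op 3: gossip N1<->N0 -> N1.N0=(alive,v0) N1.N1=(alive,v0) N1.N2=(alive,v0) N1.N3=(alive,v1) | N0.N0=(alive,v0) N0.N1=(alive,v0) N0.N2=(alive,v0) N0.N3=(alive,v1)
Op 4: N0 marks N3=alive -> (alive,v2)
Op 5: N2 marks N1=dead -> (dead,v1)
Op 6: gossip N1<->N3 -> N1.N0=(alive,v0) N1.N1=(alive,v0) N1.N2=(alive,v0) N1.N3=(alive,v1) | N3.N0=(alive,v0) N3.N1=(alive,v0) N3.N2=(alive,v0) N3.N3=(alive,v1)
Op 7: gossip N1<->N2 -> N1.N0=(alive,v0) N1.N1=(dead,v1) N1.N2=(alive,v0) N1.N3=(alive,v1) | N2.N0=(alive,v0) N2.N1=(dead,v1) N2.N2=(alive,v0) N2.N3=(alive,v1)
Op 8: N2 marks N0=dead -> (dead,v1)
Op 9: N2 marks N1=alive -> (alive,v2)
Op 10: N2 marks N0=dead -> (dead,v2)
Op 11: gossip N3<->N1 -> N3.N0=(alive,v0) N3.N1=(dead,v1) N3.N2=(alive,v0) N3.N3=(alive,v1) | N1.N0=(alive,v0) N1.N1=(dead,v1) N1.N2=(alive,v0) N1.N3=(alive,v1)
Op 12: N0 marks N3=suspect -> (suspect,v3)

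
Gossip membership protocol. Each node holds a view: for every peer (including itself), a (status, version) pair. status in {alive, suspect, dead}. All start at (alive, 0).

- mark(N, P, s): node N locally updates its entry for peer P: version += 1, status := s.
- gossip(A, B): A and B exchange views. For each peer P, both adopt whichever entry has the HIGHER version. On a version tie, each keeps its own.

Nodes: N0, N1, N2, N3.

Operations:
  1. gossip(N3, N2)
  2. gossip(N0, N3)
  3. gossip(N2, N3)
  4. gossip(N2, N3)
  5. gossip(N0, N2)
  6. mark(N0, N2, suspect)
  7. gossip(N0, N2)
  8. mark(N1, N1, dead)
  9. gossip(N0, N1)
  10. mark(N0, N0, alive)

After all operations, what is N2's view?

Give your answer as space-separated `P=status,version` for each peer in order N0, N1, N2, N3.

Answer: N0=alive,0 N1=alive,0 N2=suspect,1 N3=alive,0

Derivation:
Op 1: gossip N3<->N2 -> N3.N0=(alive,v0) N3.N1=(alive,v0) N3.N2=(alive,v0) N3.N3=(alive,v0) | N2.N0=(alive,v0) N2.N1=(alive,v0) N2.N2=(alive,v0) N2.N3=(alive,v0)
Op 2: gossip N0<->N3 -> N0.N0=(alive,v0) N0.N1=(alive,v0) N0.N2=(alive,v0) N0.N3=(alive,v0) | N3.N0=(alive,v0) N3.N1=(alive,v0) N3.N2=(alive,v0) N3.N3=(alive,v0)
Op 3: gossip N2<->N3 -> N2.N0=(alive,v0) N2.N1=(alive,v0) N2.N2=(alive,v0) N2.N3=(alive,v0) | N3.N0=(alive,v0) N3.N1=(alive,v0) N3.N2=(alive,v0) N3.N3=(alive,v0)
Op 4: gossip N2<->N3 -> N2.N0=(alive,v0) N2.N1=(alive,v0) N2.N2=(alive,v0) N2.N3=(alive,v0) | N3.N0=(alive,v0) N3.N1=(alive,v0) N3.N2=(alive,v0) N3.N3=(alive,v0)
Op 5: gossip N0<->N2 -> N0.N0=(alive,v0) N0.N1=(alive,v0) N0.N2=(alive,v0) N0.N3=(alive,v0) | N2.N0=(alive,v0) N2.N1=(alive,v0) N2.N2=(alive,v0) N2.N3=(alive,v0)
Op 6: N0 marks N2=suspect -> (suspect,v1)
Op 7: gossip N0<->N2 -> N0.N0=(alive,v0) N0.N1=(alive,v0) N0.N2=(suspect,v1) N0.N3=(alive,v0) | N2.N0=(alive,v0) N2.N1=(alive,v0) N2.N2=(suspect,v1) N2.N3=(alive,v0)
Op 8: N1 marks N1=dead -> (dead,v1)
Op 9: gossip N0<->N1 -> N0.N0=(alive,v0) N0.N1=(dead,v1) N0.N2=(suspect,v1) N0.N3=(alive,v0) | N1.N0=(alive,v0) N1.N1=(dead,v1) N1.N2=(suspect,v1) N1.N3=(alive,v0)
Op 10: N0 marks N0=alive -> (alive,v1)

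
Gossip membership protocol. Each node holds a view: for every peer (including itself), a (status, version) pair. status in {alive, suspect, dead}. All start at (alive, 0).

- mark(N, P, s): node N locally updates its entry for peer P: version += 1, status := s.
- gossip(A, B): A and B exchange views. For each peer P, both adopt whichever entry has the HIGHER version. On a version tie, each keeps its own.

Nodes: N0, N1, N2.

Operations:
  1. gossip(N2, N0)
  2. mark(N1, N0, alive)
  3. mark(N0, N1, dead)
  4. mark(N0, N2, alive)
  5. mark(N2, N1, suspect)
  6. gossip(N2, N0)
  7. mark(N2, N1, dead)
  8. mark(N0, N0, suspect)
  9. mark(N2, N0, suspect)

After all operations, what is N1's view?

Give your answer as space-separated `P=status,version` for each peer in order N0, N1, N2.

Op 1: gossip N2<->N0 -> N2.N0=(alive,v0) N2.N1=(alive,v0) N2.N2=(alive,v0) | N0.N0=(alive,v0) N0.N1=(alive,v0) N0.N2=(alive,v0)
Op 2: N1 marks N0=alive -> (alive,v1)
Op 3: N0 marks N1=dead -> (dead,v1)
Op 4: N0 marks N2=alive -> (alive,v1)
Op 5: N2 marks N1=suspect -> (suspect,v1)
Op 6: gossip N2<->N0 -> N2.N0=(alive,v0) N2.N1=(suspect,v1) N2.N2=(alive,v1) | N0.N0=(alive,v0) N0.N1=(dead,v1) N0.N2=(alive,v1)
Op 7: N2 marks N1=dead -> (dead,v2)
Op 8: N0 marks N0=suspect -> (suspect,v1)
Op 9: N2 marks N0=suspect -> (suspect,v1)

Answer: N0=alive,1 N1=alive,0 N2=alive,0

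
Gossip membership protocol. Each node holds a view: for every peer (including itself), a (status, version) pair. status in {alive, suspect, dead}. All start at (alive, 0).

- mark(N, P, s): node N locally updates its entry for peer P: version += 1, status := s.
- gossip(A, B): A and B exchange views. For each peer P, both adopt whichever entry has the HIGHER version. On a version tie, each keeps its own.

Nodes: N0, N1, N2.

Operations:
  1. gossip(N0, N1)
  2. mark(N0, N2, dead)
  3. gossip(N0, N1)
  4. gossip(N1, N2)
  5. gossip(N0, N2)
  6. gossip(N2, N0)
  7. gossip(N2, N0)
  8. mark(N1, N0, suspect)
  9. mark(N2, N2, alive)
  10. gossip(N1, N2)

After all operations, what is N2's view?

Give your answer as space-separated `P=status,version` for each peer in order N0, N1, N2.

Answer: N0=suspect,1 N1=alive,0 N2=alive,2

Derivation:
Op 1: gossip N0<->N1 -> N0.N0=(alive,v0) N0.N1=(alive,v0) N0.N2=(alive,v0) | N1.N0=(alive,v0) N1.N1=(alive,v0) N1.N2=(alive,v0)
Op 2: N0 marks N2=dead -> (dead,v1)
Op 3: gossip N0<->N1 -> N0.N0=(alive,v0) N0.N1=(alive,v0) N0.N2=(dead,v1) | N1.N0=(alive,v0) N1.N1=(alive,v0) N1.N2=(dead,v1)
Op 4: gossip N1<->N2 -> N1.N0=(alive,v0) N1.N1=(alive,v0) N1.N2=(dead,v1) | N2.N0=(alive,v0) N2.N1=(alive,v0) N2.N2=(dead,v1)
Op 5: gossip N0<->N2 -> N0.N0=(alive,v0) N0.N1=(alive,v0) N0.N2=(dead,v1) | N2.N0=(alive,v0) N2.N1=(alive,v0) N2.N2=(dead,v1)
Op 6: gossip N2<->N0 -> N2.N0=(alive,v0) N2.N1=(alive,v0) N2.N2=(dead,v1) | N0.N0=(alive,v0) N0.N1=(alive,v0) N0.N2=(dead,v1)
Op 7: gossip N2<->N0 -> N2.N0=(alive,v0) N2.N1=(alive,v0) N2.N2=(dead,v1) | N0.N0=(alive,v0) N0.N1=(alive,v0) N0.N2=(dead,v1)
Op 8: N1 marks N0=suspect -> (suspect,v1)
Op 9: N2 marks N2=alive -> (alive,v2)
Op 10: gossip N1<->N2 -> N1.N0=(suspect,v1) N1.N1=(alive,v0) N1.N2=(alive,v2) | N2.N0=(suspect,v1) N2.N1=(alive,v0) N2.N2=(alive,v2)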